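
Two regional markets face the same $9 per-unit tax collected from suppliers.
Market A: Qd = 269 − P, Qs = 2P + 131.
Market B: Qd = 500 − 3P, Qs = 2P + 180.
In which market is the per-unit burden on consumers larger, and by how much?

Market A: pre-tax P* = $46, Q* = 223; post-tax Q = 217; per-unit burden on consumers = $6.
Market B: pre-tax P* = $64, Q* = 308; post-tax Q = 297.2; per-unit burden on consumers = $3.6.
Difference: $6 vs $3.6 → market A is larger by $2.4.

Market A, by $2.4.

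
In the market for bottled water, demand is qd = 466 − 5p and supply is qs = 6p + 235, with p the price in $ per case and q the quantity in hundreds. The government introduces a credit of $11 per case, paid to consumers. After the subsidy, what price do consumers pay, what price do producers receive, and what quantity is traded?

Consumers pay $15; producers receive $26; quantity = 391.

Without the subsidy, 466 − 5p = 6p + 235 gives 11p = 231, so p* = $21 and q* = 361.
With a per-unit subsidy paid to consumers, each effectively pays p − 11, so demand becomes qd = 466 − 5(p − 11).
New equilibrium: consumers pay $15, producers receive $26, q = 391. (Wedge: pb − ps = −11.)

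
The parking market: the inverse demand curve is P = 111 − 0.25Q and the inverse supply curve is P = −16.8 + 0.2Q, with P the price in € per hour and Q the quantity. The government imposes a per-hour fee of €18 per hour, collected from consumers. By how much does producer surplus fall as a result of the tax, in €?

Rewrite in direct form: Qd = 444 − 4P and Qs = 5P + 84.
Without the tax, 444 − 4P = 5P + 84 gives 9P = 360, so P* = €40 and Q* = 284.
With the tax collected from consumers, demand (in seller-price terms) shifts: Qd = 444 − 4(P + 18).
New equilibrium: consumers pay €50, sellers receive €32, Q = 244. (Wedge: Pb − Ps = 18.)
ΔPS is the trapezoid between Q = 244 and Q = 284 of height €8: ½ · (284 + 244) · 8 = €2112.

Producer surplus falls by €2112.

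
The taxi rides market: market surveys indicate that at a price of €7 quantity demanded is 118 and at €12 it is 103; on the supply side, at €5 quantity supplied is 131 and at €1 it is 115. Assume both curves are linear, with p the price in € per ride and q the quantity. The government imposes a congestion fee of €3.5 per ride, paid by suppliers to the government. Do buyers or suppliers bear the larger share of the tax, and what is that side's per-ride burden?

Buyers bear the larger share: €2 per ride.

Demand slope: (103 − 118)/(12 − 7) = -3, so qd = 139 − 3p.
Supply slope: (115 − 131)/(1 − 5) = 4, so qs = 4p + 111.
Before the tax: set 139 − 3p = 4p + 111 → p* = €4, q* = 127.
With the tax collected from suppliers, supply shifts: qs = 4(p − 3.5) + 111.
Solving gives q = 121 with buyers paying €6 and suppliers receiving €2.5 (the €3.5 wedge).
Per-ride burden: buyers €2, suppliers €1.5.
Buyers take the larger share because demand is less price-elastic here (demand slope 3 vs supply slope 4).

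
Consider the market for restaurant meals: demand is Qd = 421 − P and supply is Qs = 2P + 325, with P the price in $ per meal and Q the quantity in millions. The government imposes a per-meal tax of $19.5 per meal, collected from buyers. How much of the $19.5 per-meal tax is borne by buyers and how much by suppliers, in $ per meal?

Before the tax: set 421 − P = 2P + 325 → P* = $32, Q* = 389.
With the tax collected from buyers, demand (in seller-price terms) shifts: Qd = 421 − (P + 19.5).
Solving gives Q = 376 with buyers paying $45 and suppliers receiving $25.5 (the $19.5 wedge).
Burden on buyers: $13; on suppliers: $6.5. (They sum to $19.5.)

Buyers bear $13 per meal; suppliers bear $6.5 per meal.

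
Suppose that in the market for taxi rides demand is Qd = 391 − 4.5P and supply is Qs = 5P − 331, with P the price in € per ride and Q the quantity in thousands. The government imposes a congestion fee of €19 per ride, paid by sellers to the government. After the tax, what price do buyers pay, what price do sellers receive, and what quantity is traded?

Buyers pay €86; sellers receive €67; quantity = 4.

Before the tax: set 391 − 4.5P = 5P − 331 → P* = €76, Q* = 49.
With the tax collected from sellers, supply shifts: Qs = 5(P − 19) − 331.
New equilibrium: buyers pay €86, sellers receive €67, Q = 4. (Wedge: Pb − Ps = 19.)
The less price-elastic side of the market bears the larger share of a per-unit tax.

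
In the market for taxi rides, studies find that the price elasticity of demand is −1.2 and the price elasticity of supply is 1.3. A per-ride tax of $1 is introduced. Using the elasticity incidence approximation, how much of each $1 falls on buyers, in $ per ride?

Incidence ratio: buyers' share ≈ εs / (εs + |εd|) = 1.3 / (1.3 + 1.2) = 0.52.
So buyers bear ≈ 0.52 × $1 = $0.52; sellers bear $0.48.

Buyers bear ≈ $0.52 per ride.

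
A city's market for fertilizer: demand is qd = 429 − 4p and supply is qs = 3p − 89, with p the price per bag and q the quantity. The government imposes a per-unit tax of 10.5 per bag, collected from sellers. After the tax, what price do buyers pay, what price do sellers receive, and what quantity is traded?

Buyers pay 78.5; sellers receive 68; quantity = 115.

Without the tax, 429 − 4p = 3p − 89 gives 7p = 518, so p* = 74 and q* = 133.
With the tax collected from sellers, supply shifts: qs = 3(p − 10.5) − 89.
New equilibrium: buyers pay 78.5, sellers receive 68, q = 115. (Wedge: pb − ps = 10.5.)
The less price-elastic side of the market bears the larger share of a per-unit tax.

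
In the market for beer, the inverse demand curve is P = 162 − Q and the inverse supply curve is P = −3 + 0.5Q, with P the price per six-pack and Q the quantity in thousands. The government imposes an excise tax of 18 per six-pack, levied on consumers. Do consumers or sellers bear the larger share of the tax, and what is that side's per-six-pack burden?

Consumers bear the larger share: 12 per six-pack.

Rewrite in direct form: Qd = 162 − P and Qs = 2P + 6.
Without the tax, 162 − P = 2P + 6 gives 3P = 156, so P* = 52 and Q* = 110.
With the tax collected from consumers, demand (in seller-price terms) shifts: Qd = 162 − (P + 18).
Solving gives Q = 98 with consumers paying 64 and sellers receiving 46 (the 18 wedge).
Per-six-pack burden: consumers 12, sellers 6.
Consumers take the larger share because demand is less price-elastic here (demand slope 1 vs supply slope 2).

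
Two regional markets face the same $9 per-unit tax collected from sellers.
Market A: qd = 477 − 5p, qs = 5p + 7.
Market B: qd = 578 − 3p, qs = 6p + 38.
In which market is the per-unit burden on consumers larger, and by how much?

Market A: pre-tax p* = $47, q* = 242; post-tax q = 219.5; per-unit burden on consumers = $4.5.
Market B: pre-tax p* = $60, q* = 398; post-tax q = 380; per-unit burden on consumers = $6.
Difference: $4.5 vs $6 → market B is larger by $1.5.

Market B, by $1.5.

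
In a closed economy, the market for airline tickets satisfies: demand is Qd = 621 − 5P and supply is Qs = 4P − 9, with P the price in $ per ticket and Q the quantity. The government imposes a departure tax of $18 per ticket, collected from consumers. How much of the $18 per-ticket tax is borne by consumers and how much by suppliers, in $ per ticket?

Consumers bear $8 per ticket; suppliers bear $10 per ticket.

Without the tax, 621 − 5P = 4P − 9 gives 9P = 630, so P* = $70 and Q* = 271.
With the tax collected from consumers, demand (in seller-price terms) shifts: Qd = 621 − 5(P + 18).
New equilibrium: consumers pay $78, suppliers receive $60, Q = 231. (Wedge: Pb − Ps = 18.)
Burden on consumers: $8; on suppliers: $10. (They sum to $18.)
The less price-elastic side of the market bears the larger share of a per-unit tax.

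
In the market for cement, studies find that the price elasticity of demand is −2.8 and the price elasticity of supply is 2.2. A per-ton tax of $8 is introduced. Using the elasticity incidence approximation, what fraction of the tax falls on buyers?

Incidence ratio: buyers' share ≈ εs / (εs + |εd|) = 2.2 / (2.2 + 2.8) = 0.44.
Supply is the less elastic side, so buyers bear the smaller share.

Buyers' share ≈ 0.44.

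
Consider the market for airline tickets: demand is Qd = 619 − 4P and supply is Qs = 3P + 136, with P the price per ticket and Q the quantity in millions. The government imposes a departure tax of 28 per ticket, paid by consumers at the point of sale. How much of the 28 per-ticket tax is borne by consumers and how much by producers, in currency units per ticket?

Without the tax, 619 − 4P = 3P + 136 gives 7P = 483, so P* = 69 and Q* = 343.
With the tax collected from consumers, demand (in seller-price terms) shifts: Qd = 619 − 4(P + 28).
New equilibrium: consumers pay 81, producers receive 53, Q = 295. (Wedge: Pb − Ps = 28.)
Burden on consumers: 12; on producers: 16. (They sum to 28.)
The less price-elastic side of the market bears the larger share of a per-unit tax.

Consumers bear 12 per ticket; producers bear 16 per ticket.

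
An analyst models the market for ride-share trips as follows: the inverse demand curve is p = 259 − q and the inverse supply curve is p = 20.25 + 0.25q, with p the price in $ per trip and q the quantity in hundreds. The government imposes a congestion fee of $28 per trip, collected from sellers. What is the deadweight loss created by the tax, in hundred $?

Rewrite in direct form: qd = 259 − p and qs = 4p − 81.
Without the tax, 259 − p = 4p − 81 gives 5p = 340, so p* = $68 and q* = 191.
With the tax collected from sellers, supply shifts: qs = 4(p − 28) − 81.
Solving gives q = 168.6 with buyers paying $90.4 and sellers receiving $62.4 (the $28 wedge).
Quantity falls by |ΔQ| = |191 − 168.6| = 22.4.
DWL = ½ · t · |ΔQ| = ½ · 28 · 22.4 = $313.6.

Deadweight loss = $313.6 hundred.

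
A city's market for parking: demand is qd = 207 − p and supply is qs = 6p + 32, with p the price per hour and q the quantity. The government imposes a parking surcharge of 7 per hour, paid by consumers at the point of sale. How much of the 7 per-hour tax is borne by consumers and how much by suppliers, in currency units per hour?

Consumers bear 6 per hour; suppliers bear 1 per hour.

Before the tax: set 207 − p = 6p + 32 → p* = 25, q* = 182.
With the tax collected from consumers, demand (in seller-price terms) shifts: qd = 207 − (p + 7).
Solving gives q = 176 with consumers paying 31 and suppliers receiving 24 (the 7 wedge).
Burden on consumers: 6; on suppliers: 1. (They sum to 7.)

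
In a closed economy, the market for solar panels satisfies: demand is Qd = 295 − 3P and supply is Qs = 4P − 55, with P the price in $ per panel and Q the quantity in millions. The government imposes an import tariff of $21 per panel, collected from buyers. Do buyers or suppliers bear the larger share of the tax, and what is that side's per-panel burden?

Buyers bear the larger share: $12 per panel.

Without the tax, 295 − 3P = 4P − 55 gives 7P = 350, so P* = $50 and Q* = 145.
With the tax collected from buyers, demand (in seller-price terms) shifts: Qd = 295 − 3(P + 21).
Solving gives Q = 109 with buyers paying $62 and suppliers receiving $41 (the $21 wedge).
Per-panel burden: buyers $12, suppliers $9.
Buyers take the larger share because demand is less price-elastic here (demand slope 3 vs supply slope 4).
The less price-elastic side of the market bears the larger share of a per-unit tax.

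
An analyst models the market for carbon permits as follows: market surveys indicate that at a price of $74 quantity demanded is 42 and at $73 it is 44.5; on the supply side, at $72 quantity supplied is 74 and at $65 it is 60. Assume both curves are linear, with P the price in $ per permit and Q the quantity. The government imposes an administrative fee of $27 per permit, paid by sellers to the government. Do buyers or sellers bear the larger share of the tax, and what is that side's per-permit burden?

Sellers bear the larger share: $15 per permit.

Demand slope: (44.5 − 42)/(73 − 74) = -2.5, so Qd = 227 − 2.5P.
Supply slope: (60 − 74)/(65 − 72) = 2, so Qs = 2P − 70.
Before the tax: set 227 − 2.5P = 2P − 70 → P* = $66, Q* = 62.
With the tax collected from sellers, supply shifts: Qs = 2(P − 27) − 70.
Solving gives Q = 32 with buyers paying $78 and sellers receiving $51 (the $27 wedge).
Per-permit burden: buyers $12, sellers $15.
Sellers take the larger share because supply is less price-elastic here (demand slope 2.5 vs supply slope 2).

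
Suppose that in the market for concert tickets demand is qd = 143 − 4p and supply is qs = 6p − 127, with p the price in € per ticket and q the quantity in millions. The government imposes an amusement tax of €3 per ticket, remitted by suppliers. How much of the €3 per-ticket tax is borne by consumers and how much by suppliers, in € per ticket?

Consumers bear €1.8 per ticket; suppliers bear €1.2 per ticket.

Before the tax: set 143 − 4p = 6p − 127 → p* = €27, q* = 35.
With the tax collected from suppliers, supply shifts: qs = 6(p − 3) − 127.
New equilibrium: consumers pay €28.8, suppliers receive €25.8, q = 27.8. (Wedge: pb − ps = 3.)
Burden on consumers: €1.8; on suppliers: €1.2. (They sum to €3.)
The less price-elastic side of the market bears the larger share of a per-unit tax.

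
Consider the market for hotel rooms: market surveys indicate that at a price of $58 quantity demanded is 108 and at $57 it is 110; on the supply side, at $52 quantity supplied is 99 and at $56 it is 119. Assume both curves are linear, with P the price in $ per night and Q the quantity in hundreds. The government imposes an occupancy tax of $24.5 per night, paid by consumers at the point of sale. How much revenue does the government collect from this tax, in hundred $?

Tax revenue = $1935.5 hundred.

Demand slope: (110 − 108)/(57 − 58) = -2, so Qd = 224 − 2P.
Supply slope: (119 − 99)/(56 − 52) = 5, so Qs = 5P − 161.
Before the tax: set 224 − 2P = 5P − 161 → P* = $55, Q* = 114.
With the tax collected from consumers, demand (in seller-price terms) shifts: Qd = 224 − 2(P + 24.5).
New equilibrium: consumers pay $72.5, producers receive $48, Q = 79. (Wedge: Pb − Ps = 24.5.)
Revenue = t · Q = 24.5 · 79 = $1935.5.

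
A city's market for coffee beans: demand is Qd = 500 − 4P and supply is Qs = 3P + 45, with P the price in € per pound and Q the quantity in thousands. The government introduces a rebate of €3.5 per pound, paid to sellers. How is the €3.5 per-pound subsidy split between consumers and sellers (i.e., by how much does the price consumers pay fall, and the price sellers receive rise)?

Consumers gain €1.5 per pound; sellers gain €2 per pound.

Without the subsidy, 500 − 4P = 3P + 45 gives 7P = 455, so P* = €65 and Q* = 240.
With a per-unit subsidy paid to sellers, each receives P + 3.5 per unit sold, so supply becomes Qs = 3(P + 3.5) + 45.
Solving gives Q = 246 with consumers paying €63.5 and sellers receiving €67 (the €3.5 wedge).
Gain to consumers: €1.5; to sellers: €2. (They sum to €3.5.)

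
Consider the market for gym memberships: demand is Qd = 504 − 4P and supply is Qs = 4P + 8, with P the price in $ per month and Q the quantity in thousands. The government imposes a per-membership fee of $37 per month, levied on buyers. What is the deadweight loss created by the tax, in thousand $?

Before the tax: set 504 − 4P = 4P + 8 → P* = $62, Q* = 256.
With the tax collected from buyers, demand (in seller-price terms) shifts: Qd = 504 − 4(P + 37).
New equilibrium: buyers pay $80.5, sellers receive $43.5, Q = 182. (Wedge: Pb − Ps = 37.)
Quantity falls by |ΔQ| = |256 − 182| = 74.
DWL = ½ · t · |ΔQ| = ½ · 37 · 74 = $1369.

Deadweight loss = $1369 thousand.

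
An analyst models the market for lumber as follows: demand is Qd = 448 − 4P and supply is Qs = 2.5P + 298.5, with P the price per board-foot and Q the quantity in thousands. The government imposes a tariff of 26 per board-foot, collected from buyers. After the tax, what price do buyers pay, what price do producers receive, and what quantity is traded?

Buyers pay 33; producers receive 7; quantity = 316.

Before the tax: set 448 − 4P = 2.5P + 298.5 → P* = 23, Q* = 356.
With the tax collected from buyers, demand (in seller-price terms) shifts: Qd = 448 − 4(P + 26).
Solving gives Q = 316 with buyers paying 33 and producers receiving 7 (the 26 wedge).
The less price-elastic side of the market bears the larger share of a per-unit tax.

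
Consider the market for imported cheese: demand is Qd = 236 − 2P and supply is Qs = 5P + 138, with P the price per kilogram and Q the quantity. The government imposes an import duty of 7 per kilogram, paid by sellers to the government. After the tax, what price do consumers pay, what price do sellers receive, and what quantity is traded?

Without the tax, 236 − 2P = 5P + 138 gives 7P = 98, so P* = 14 and Q* = 208.
With the tax collected from sellers, supply shifts: Qs = 5(P − 7) + 138.
New equilibrium: consumers pay 19, sellers receive 12, Q = 198. (Wedge: Pb − Ps = 7.)
The less price-elastic side of the market bears the larger share of a per-unit tax.

Consumers pay 19; sellers receive 12; quantity = 198.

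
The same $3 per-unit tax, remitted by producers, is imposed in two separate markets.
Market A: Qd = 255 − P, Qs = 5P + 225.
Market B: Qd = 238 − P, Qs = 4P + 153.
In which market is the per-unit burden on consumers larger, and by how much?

Market A: pre-tax P* = $5, Q* = 250; post-tax Q = 247.5; per-unit burden on consumers = $2.5.
Market B: pre-tax P* = $17, Q* = 221; post-tax Q = 218.6; per-unit burden on consumers = $2.4.
Difference: $2.5 vs $2.4 → market A is larger by $0.1.

Market A, by $0.1.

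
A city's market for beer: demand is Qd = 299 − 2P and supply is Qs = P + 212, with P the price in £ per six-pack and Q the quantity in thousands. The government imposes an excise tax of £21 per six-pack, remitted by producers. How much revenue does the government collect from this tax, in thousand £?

Before the tax: set 299 − 2P = P + 212 → P* = £29, Q* = 241.
With the tax collected from producers, supply shifts: Qs = (P − 21) + 212.
Solving gives Q = 227 with buyers paying £36 and producers receiving £15 (the £21 wedge).
Revenue = t · Q = 21 · 227 = £4767.

Tax revenue = £4767 thousand.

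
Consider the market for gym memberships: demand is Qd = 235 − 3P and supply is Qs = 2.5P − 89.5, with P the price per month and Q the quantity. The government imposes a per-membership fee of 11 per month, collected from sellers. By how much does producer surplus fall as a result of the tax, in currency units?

Without the tax, 235 − 3P = 2.5P − 89.5 gives 5.5P = 324.5, so P* = 59 and Q* = 58.
With the tax collected from sellers, supply shifts: Qs = 2.5(P − 11) − 89.5.
New equilibrium: consumers pay 64, sellers receive 53, Q = 43. (Wedge: Pb − Ps = 11.)
ΔPS is the trapezoid between Q = 43 and Q = 58 of height 6: ½ · (58 + 43) · 6 = 303.

Producer surplus falls by 303.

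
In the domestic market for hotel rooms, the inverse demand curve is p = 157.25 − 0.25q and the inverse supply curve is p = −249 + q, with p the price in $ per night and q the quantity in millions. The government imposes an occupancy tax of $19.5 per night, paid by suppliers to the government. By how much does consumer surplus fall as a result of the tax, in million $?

Consumer surplus falls by $1237.08 million.

Rewrite in direct form: qd = 629 − 4p and qs = p + 249.
Without the tax, 629 − 4p = p + 249 gives 5p = 380, so p* = $76 and q* = 325.
With the tax collected from suppliers, supply shifts: qs = (p − 19.5) + 249.
Solving gives q = 309.4 with buyers paying $79.9 and suppliers receiving $60.4 (the $19.5 wedge).
ΔCS is the trapezoid between Q = 309.4 and Q = 325 of height $3.9: ½ · (325 + 309.4) · 3.9 = $1237.08.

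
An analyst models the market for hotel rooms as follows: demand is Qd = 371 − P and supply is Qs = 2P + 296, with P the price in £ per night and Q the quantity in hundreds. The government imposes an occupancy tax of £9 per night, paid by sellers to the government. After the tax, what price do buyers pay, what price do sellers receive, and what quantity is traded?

Buyers pay £31; sellers receive £22; quantity = 340.

Without the tax, 371 − P = 2P + 296 gives 3P = 75, so P* = £25 and Q* = 346.
With the tax collected from sellers, supply shifts: Qs = 2(P − 9) + 296.
Solving gives Q = 340 with buyers paying £31 and sellers receiving £22 (the £9 wedge).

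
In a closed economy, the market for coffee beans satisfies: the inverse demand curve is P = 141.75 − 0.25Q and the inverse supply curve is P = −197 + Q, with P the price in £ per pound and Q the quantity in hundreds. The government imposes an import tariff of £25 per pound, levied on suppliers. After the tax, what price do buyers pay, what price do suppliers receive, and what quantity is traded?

Inverting to Q(P) form: Qd = 567 − 4P; Qs = P + 197.
Without the tax, 567 − 4P = P + 197 gives 5P = 370, so P* = £74 and Q* = 271.
With the tax collected from suppliers, supply shifts: Qs = (P − 25) + 197.
Solving gives Q = 251 with buyers paying £79 and suppliers receiving £54 (the £25 wedge).
The less price-elastic side of the market bears the larger share of a per-unit tax.

Buyers pay £79; suppliers receive £54; quantity = 251.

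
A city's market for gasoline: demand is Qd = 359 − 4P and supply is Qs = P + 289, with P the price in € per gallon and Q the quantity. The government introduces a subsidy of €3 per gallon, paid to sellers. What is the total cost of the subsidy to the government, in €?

Government outlay = €916.2.

Without the subsidy, 359 − 4P = P + 289 gives 5P = 70, so P* = €14 and Q* = 303.
With a per-unit subsidy paid to sellers, each receives P + 3 per unit sold, so supply becomes Qs = (P + 3) + 289.
New equilibrium: consumers pay €13.4, sellers receive €16.4, Q = 305.4. (Wedge: Pb − Ps = −3.)
Outlay = t · Q = 3 · 305.4 = €916.2.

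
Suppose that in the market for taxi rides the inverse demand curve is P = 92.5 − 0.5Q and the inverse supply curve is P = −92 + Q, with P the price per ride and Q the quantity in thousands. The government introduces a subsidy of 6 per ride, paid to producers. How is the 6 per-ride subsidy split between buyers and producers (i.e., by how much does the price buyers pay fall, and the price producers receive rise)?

Buyers gain 2 per ride; producers gain 4 per ride.

Inverting to Q(P) form: Qd = 185 − 2P; Qs = P + 92.
Without the subsidy, 185 − 2P = P + 92 gives 3P = 93, so P* = 31 and Q* = 123.
With a per-unit subsidy paid to producers, each receives P + 6 per unit sold, so supply becomes Qs = (P + 6) + 92.
New equilibrium: buyers pay 29, producers receive 35, Q = 127. (Wedge: Pb − Ps = −6.)
Gain to buyers: 2; to producers: 4. (They sum to 6.)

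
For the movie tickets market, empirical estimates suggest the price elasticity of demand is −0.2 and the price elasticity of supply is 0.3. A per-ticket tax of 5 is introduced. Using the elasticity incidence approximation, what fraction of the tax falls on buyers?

Incidence ratio: buyers' share ≈ εs / (εs + |εd|) = 0.3 / (0.3 + 0.2) = 0.6.
Supply is the more elastic side, so buyers bear the larger share.

Buyers' share ≈ 0.6.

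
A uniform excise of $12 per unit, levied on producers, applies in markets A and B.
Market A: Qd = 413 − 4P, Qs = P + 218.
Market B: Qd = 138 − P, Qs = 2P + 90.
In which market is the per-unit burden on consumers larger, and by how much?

Market A: pre-tax P* = $39, Q* = 257; post-tax Q = 247.4; per-unit burden on consumers = $2.4.
Market B: pre-tax P* = $16, Q* = 122; post-tax Q = 114; per-unit burden on consumers = $8.
Difference: $2.4 vs $8 → market B is larger by $5.6.

Market B, by $5.6.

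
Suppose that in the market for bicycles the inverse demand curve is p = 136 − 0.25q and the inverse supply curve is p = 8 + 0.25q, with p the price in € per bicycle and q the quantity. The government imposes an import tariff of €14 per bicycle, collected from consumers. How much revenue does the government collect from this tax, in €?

Rewrite in direct form: qd = 544 − 4p and qs = 4p − 32.
Without the tax, 544 − 4p = 4p − 32 gives 8p = 576, so p* = €72 and q* = 256.
With the tax collected from consumers, demand (in seller-price terms) shifts: qd = 544 − 4(p + 14).
Solving gives q = 228 with consumers paying €79 and suppliers receiving €65 (the €14 wedge).
Revenue = t · Q = 14 · 228 = €3192.

Tax revenue = €3192.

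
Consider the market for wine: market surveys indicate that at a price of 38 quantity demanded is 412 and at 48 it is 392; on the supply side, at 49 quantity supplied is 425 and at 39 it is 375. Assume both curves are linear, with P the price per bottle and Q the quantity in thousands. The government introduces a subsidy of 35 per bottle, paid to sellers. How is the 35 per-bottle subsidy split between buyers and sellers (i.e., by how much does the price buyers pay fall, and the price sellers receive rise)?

Buyers gain 25 per bottle; sellers gain 10 per bottle.

Demand slope: (392 − 412)/(48 − 38) = -2, so Qd = 488 − 2P.
Supply slope: (375 − 425)/(39 − 49) = 5, so Qs = 5P + 180.
Without the subsidy, 488 − 2P = 5P + 180 gives 7P = 308, so P* = 44 and Q* = 400.
With a per-unit subsidy paid to sellers, each receives P + 35 per unit sold, so supply becomes Qs = 5(P + 35) + 180.
Solving gives Q = 450 with buyers paying 19 and sellers receiving 54 (the 35 wedge).
Gain to buyers: 25; to sellers: 10. (They sum to 35.)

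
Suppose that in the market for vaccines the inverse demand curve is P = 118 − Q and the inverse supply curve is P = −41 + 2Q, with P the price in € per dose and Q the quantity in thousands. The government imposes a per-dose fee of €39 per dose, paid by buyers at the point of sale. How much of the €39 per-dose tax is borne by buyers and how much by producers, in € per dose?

Inverting to Q(P) form: Qd = 118 − P; Qs = 0.5P + 20.5.
Before the tax: set 118 − P = 0.5P + 20.5 → P* = €65, Q* = 53.
With the tax collected from buyers, demand (in seller-price terms) shifts: Qd = 118 − (P + 39).
Solving gives Q = 40 with buyers paying €78 and producers receiving €39 (the €39 wedge).
Burden on buyers: €13; on producers: €26. (They sum to €39.)

Buyers bear €13 per dose; producers bear €26 per dose.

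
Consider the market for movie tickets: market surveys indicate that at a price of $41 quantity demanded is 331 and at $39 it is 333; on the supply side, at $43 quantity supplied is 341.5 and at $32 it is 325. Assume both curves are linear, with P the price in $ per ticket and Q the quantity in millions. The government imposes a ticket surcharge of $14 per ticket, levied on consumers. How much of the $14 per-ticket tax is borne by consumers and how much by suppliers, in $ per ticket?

Demand slope: (333 − 331)/(39 − 41) = -1, so Qd = 372 − P.
Supply slope: (325 − 341.5)/(32 − 43) = 1.5, so Qs = 1.5P + 277.
Before the tax: set 372 − P = 1.5P + 277 → P* = $38, Q* = 334.
With the tax collected from consumers, demand (in seller-price terms) shifts: Qd = 372 − (P + 14).
New equilibrium: consumers pay $46.4, suppliers receive $32.4, Q = 325.6. (Wedge: Pb − Ps = 14.)
Burden on consumers: $8.4; on suppliers: $5.6. (They sum to $14.)

Consumers bear $8.4 per ticket; suppliers bear $5.6 per ticket.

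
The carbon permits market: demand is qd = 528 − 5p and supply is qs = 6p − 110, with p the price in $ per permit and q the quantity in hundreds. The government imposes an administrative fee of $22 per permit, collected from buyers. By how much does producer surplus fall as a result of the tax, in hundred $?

Before the tax: set 528 − 5p = 6p − 110 → p* = $58, q* = 238.
With the tax collected from buyers, demand (in seller-price terms) shifts: qd = 528 − 5(p + 22).
New equilibrium: buyers pay $70, suppliers receive $48, q = 178. (Wedge: pb − ps = 22.)
ΔPS is the trapezoid between Q = 178 and Q = 238 of height $10: ½ · (238 + 178) · 10 = $2080.

Producer surplus falls by $2080 hundred.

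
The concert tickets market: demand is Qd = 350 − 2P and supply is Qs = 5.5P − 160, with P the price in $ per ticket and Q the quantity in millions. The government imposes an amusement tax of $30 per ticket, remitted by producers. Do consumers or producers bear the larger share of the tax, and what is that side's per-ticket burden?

Consumers bear the larger share: $22 per ticket.

Before the tax: set 350 − 2P = 5.5P − 160 → P* = $68, Q* = 214.
With the tax collected from producers, supply shifts: Qs = 5.5(P − 30) − 160.
New equilibrium: consumers pay $90, producers receive $60, Q = 170. (Wedge: Pb − Ps = 30.)
Per-ticket burden: consumers $22, producers $8.
Consumers take the larger share because demand is less price-elastic here (demand slope 2 vs supply slope 5.5).
The less price-elastic side of the market bears the larger share of a per-unit tax.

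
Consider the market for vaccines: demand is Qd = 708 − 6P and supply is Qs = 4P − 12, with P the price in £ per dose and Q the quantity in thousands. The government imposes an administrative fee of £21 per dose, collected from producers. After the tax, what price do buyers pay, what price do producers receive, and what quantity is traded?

Buyers pay £80.4; producers receive £59.4; quantity = 225.6.

Without the tax, 708 − 6P = 4P − 12 gives 10P = 720, so P* = £72 and Q* = 276.
With the tax collected from producers, supply shifts: Qs = 4(P − 21) − 12.
Solving gives Q = 225.6 with buyers paying £80.4 and producers receiving £59.4 (the £21 wedge).
The less price-elastic side of the market bears the larger share of a per-unit tax.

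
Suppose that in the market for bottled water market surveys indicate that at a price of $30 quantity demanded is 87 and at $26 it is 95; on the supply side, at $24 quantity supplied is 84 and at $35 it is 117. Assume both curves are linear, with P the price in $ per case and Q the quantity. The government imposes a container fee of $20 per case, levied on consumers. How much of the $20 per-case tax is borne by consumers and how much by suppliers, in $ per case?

Demand slope: (95 − 87)/(26 − 30) = -2, so Qd = 147 − 2P.
Supply slope: (117 − 84)/(35 − 24) = 3, so Qs = 3P + 12.
Without the tax, 147 − 2P = 3P + 12 gives 5P = 135, so P* = $27 and Q* = 93.
With the tax collected from consumers, demand (in seller-price terms) shifts: Qd = 147 − 2(P + 20).
New equilibrium: consumers pay $39, suppliers receive $19, Q = 69. (Wedge: Pb − Ps = 20.)
Burden on consumers: $12; on suppliers: $8. (They sum to $20.)
The less price-elastic side of the market bears the larger share of a per-unit tax.

Consumers bear $12 per case; suppliers bear $8 per case.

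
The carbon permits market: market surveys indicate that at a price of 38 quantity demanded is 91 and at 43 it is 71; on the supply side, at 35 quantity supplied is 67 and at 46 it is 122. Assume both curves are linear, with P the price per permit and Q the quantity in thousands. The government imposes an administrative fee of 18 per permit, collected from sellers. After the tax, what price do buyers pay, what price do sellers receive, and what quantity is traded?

Demand slope: (71 − 91)/(43 − 38) = -4, so Qd = 243 − 4P.
Supply slope: (122 − 67)/(46 − 35) = 5, so Qs = 5P − 108.
Before the tax: set 243 − 4P = 5P − 108 → P* = 39, Q* = 87.
With the tax collected from sellers, supply shifts: Qs = 5(P − 18) − 108.
New equilibrium: buyers pay 49, sellers receive 31, Q = 47. (Wedge: Pb − Ps = 18.)
The less price-elastic side of the market bears the larger share of a per-unit tax.

Buyers pay 49; sellers receive 31; quantity = 47.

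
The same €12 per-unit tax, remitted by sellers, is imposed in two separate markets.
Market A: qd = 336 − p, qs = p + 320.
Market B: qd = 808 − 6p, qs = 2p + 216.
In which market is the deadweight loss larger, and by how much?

Market A: pre-tax p* = €8, q* = 328; post-tax q = 322; deadweight loss = €36.
Market B: pre-tax p* = €74, q* = 364; post-tax q = 346; deadweight loss = €108.
Difference: €36 vs €108 → market B is larger by €72.

Market B, by €72.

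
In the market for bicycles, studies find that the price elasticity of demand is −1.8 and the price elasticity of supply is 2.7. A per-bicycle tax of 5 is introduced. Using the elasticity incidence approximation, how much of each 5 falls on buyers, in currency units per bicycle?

Buyers bear ≈ 3 per bicycle.

Incidence ratio: buyers' share ≈ εs / (εs + |εd|) = 2.7 / (2.7 + 1.8) = 0.6.
So buyers bear ≈ 0.6 × 5 = 3; sellers bear 2.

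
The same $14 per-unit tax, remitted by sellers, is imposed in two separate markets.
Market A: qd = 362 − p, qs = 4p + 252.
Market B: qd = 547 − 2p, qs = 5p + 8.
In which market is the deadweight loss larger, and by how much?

Market B, by $61.6.

Market A: pre-tax p* = $22, q* = 340; post-tax q = 328.8; deadweight loss = $78.4.
Market B: pre-tax p* = $77, q* = 393; post-tax q = 373; deadweight loss = $140.
Difference: $78.4 vs $140 → market B is larger by $61.6.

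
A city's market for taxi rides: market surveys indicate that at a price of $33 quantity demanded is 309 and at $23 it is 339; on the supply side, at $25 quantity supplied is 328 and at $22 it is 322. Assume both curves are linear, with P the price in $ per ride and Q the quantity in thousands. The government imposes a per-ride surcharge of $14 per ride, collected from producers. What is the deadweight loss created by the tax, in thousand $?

Demand slope: (339 − 309)/(23 − 33) = -3, so Qd = 408 − 3P.
Supply slope: (322 − 328)/(22 − 25) = 2, so Qs = 2P + 278.
Without the tax, 408 − 3P = 2P + 278 gives 5P = 130, so P* = $26 and Q* = 330.
With the tax collected from producers, supply shifts: Qs = 2(P − 14) + 278.
Solving gives Q = 313.2 with buyers paying $31.6 and producers receiving $17.6 (the $14 wedge).
Quantity falls by |ΔQ| = |330 − 313.2| = 16.8.
DWL = ½ · t · |ΔQ| = ½ · 14 · 16.8 = $117.6.

Deadweight loss = $117.6 thousand.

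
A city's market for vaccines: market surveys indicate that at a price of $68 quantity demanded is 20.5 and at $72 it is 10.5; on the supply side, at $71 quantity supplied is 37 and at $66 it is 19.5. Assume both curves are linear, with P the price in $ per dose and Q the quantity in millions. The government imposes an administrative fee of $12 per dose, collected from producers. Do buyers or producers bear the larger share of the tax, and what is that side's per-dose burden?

Demand slope: (10.5 − 20.5)/(72 − 68) = -2.5, so Qd = 190.5 − 2.5P.
Supply slope: (19.5 − 37)/(66 − 71) = 3.5, so Qs = 3.5P − 211.5.
Before the tax: set 190.5 − 2.5P = 3.5P − 211.5 → P* = $67, Q* = 23.
With the tax collected from producers, supply shifts: Qs = 3.5(P − 12) − 211.5.
New equilibrium: buyers pay $74, producers receive $62, Q = 5.5. (Wedge: Pb − Ps = 12.)
Per-dose burden: buyers $7, producers $5.
Buyers take the larger share because demand is less price-elastic here (demand slope 2.5 vs supply slope 3.5).

Buyers bear the larger share: $7 per dose.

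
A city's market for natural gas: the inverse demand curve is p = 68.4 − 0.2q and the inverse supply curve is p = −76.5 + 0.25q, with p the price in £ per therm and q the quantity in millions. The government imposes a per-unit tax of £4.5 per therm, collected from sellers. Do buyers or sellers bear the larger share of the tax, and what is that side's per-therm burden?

Inverting to q(p) form: qd = 342 − 5p; qs = 4p + 306.
Before the tax: set 342 − 5p = 4p + 306 → p* = £4, q* = 322.
With the tax collected from sellers, supply shifts: qs = 4(p − 4.5) + 306.
Solving gives q = 312 with buyers paying £6 and sellers receiving £1.5 (the £4.5 wedge).
Per-therm burden: buyers £2, sellers £2.5.
Sellers take the larger share because supply is less price-elastic here (demand slope 5 vs supply slope 4).
The less price-elastic side of the market bears the larger share of a per-unit tax.

Sellers bear the larger share: £2.5 per therm.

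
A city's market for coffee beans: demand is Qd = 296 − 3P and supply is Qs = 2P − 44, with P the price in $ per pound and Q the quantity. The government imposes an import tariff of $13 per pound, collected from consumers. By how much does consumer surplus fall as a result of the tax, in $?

Before the tax: set 296 − 3P = 2P − 44 → P* = $68, Q* = 92.
With the tax collected from consumers, demand (in seller-price terms) shifts: Qd = 296 − 3(P + 13).
New equilibrium: consumers pay $73.2, sellers receive $60.2, Q = 76.4. (Wedge: Pb − Ps = 13.)
ΔCS is the trapezoid between Q = 76.4 and Q = 92 of height $5.2: ½ · (92 + 76.4) · 5.2 = $437.84.

Consumer surplus falls by $437.84.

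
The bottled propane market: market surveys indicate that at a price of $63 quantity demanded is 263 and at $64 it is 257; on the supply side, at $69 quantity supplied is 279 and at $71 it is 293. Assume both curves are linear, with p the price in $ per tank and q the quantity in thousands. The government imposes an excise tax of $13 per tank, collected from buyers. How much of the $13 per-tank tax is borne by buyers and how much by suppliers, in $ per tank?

Demand slope: (257 − 263)/(64 − 63) = -6, so qd = 641 − 6p.
Supply slope: (293 − 279)/(71 − 69) = 7, so qs = 7p − 204.
Before the tax: set 641 − 6p = 7p − 204 → p* = $65, q* = 251.
With the tax collected from buyers, demand (in seller-price terms) shifts: qd = 641 − 6(p + 13).
New equilibrium: buyers pay $72, suppliers receive $59, q = 209. (Wedge: pb − ps = 13.)
Burden on buyers: $7; on suppliers: $6. (They sum to $13.)
The less price-elastic side of the market bears the larger share of a per-unit tax.

Buyers bear $7 per tank; suppliers bear $6 per tank.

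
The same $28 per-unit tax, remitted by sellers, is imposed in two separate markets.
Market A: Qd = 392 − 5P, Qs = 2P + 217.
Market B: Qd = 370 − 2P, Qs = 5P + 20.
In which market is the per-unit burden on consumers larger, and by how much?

Market A: pre-tax P* = $25, Q* = 267; post-tax Q = 227; per-unit burden on consumers = $8.
Market B: pre-tax P* = $50, Q* = 270; post-tax Q = 230; per-unit burden on consumers = $20.
Difference: $8 vs $20 → market B is larger by $12.

Market B, by $12.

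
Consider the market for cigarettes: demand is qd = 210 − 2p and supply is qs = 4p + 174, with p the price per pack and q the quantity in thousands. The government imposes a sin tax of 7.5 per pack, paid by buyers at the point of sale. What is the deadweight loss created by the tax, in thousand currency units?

Deadweight loss = 37.5 thousand.

Without the tax, 210 − 2p = 4p + 174 gives 6p = 36, so p* = 6 and q* = 198.
With the tax collected from buyers, demand (in seller-price terms) shifts: qd = 210 − 2(p + 7.5).
Solving gives q = 188 with buyers paying 11 and suppliers receiving 3.5 (the 7.5 wedge).
Quantity falls by |ΔQ| = |198 − 188| = 10.
DWL = ½ · t · |ΔQ| = ½ · 7.5 · 10 = 37.5.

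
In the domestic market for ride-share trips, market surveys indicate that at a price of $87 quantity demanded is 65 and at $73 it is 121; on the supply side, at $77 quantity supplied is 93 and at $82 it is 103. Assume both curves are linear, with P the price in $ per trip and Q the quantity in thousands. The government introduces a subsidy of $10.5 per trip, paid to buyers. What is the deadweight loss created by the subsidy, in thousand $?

Demand slope: (121 − 65)/(73 − 87) = -4, so Qd = 413 − 4P.
Supply slope: (103 − 93)/(82 − 77) = 2, so Qs = 2P − 61.
Before the subsidy: set 413 − 4P = 2P − 61 → P* = $79, Q* = 97.
With a per-unit subsidy paid to buyers, each effectively pays P − 10.5, so demand becomes Qd = 413 − 4(P − 10.5).
New equilibrium: buyers pay $75.5, suppliers receive $86, Q = 111. (Wedge: Pb − Ps = −10.5.)
Quantity rises by |ΔQ| = |97 − 111| = 14.
DWL = ½ · t · |ΔQ| = ½ · 10.5 · 14 = $73.5.

Deadweight loss = $73.5 thousand.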